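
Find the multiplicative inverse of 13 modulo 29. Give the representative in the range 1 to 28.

9

29 = 2·13 + 3
13 = 4·3 + 1
3 = 3·1 + 0
Back-substituting gives 13·9 ≡ 1 (mod 29).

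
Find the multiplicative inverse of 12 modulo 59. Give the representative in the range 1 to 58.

5

12·5 = 60 = 1·59 + 1, so 12⁻¹ ≡ 5 (mod 59).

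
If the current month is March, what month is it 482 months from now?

May

482 mod 12 = 2 (since 40·12 = 480).
March + 2 months → May.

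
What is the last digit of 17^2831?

Powers of 7 mod 10 repeat with period 4: 7, 9, 3, 1.
2831 mod 4 = 3, so the last digit matches 7^3 = 3.

3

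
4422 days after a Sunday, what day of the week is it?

Friday

4422 mod 7 = 5 (since 631·7 = 4417).
Sunday + 5 days → Friday.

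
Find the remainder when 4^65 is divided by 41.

By repeated squaring mod 41: 4^1≡4, 4^2≡16, 4^4≡10, 4^8≡18, 4^16≡37, 4^32≡16, 4^64≡10.
65 = 1 + 64, so 4^65 ≡ 4·10 ≡ 40 (mod 41).

40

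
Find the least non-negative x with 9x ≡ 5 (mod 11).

9⁻¹ ≡ 5 (mod 11) because 9·5 = 45 = 4·11 + 1.
Multiplying both sides by 5: x ≡ 5·5 = 25 ≡ 3 (mod 11).
Check: 9·3 = 27 = 2·11 + 5.

3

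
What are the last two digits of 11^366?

Successive squares of 11 mod 100: 11^1≡11, 11^2≡21, 11^4≡41, 11^8≡81, 11^16≡61, 11^32≡21, 11^64≡41, 11^128≡81, 11^256≡61.
366 = 2 + 4 + 8 + 32 + 64 + 256, so 11^366 ≡ 21·41·81·21·41·61 ≡ 61 (mod 100).

61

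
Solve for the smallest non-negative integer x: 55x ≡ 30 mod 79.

58

The inverse of 55 mod 79 is 23 (since 55·23 = 1265 ≡ 1).
Multiplying both sides by 23: x ≡ 23·30 = 690 ≡ 58 (mod 79).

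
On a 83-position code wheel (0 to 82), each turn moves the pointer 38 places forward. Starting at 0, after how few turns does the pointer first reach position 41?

12

The inverse of 38 mod 83 is 59 (since 38·59 = 2242 ≡ 1).
Multiplying both sides by 59: x ≡ 59·41 = 2419 ≡ 12 (mod 83).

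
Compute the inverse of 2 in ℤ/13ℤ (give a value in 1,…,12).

7

2·7 = 14 = 1·13 + 1, so 2⁻¹ ≡ 7 (mod 13).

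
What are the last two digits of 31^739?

71

Square-and-reduce mod 100: 31^1≡31, 31^2≡61, 31^4≡21, 31^8≡41, 31^16≡81, 31^32≡61, 31^64≡21, 31^128≡41, 31^256≡81, 31^512≡61.
Since 739 = 1 + 2 + 32 + 64 + 128 + 512 in binary, 31^739 ≡ 31·61·61·21·41·61 ≡ 71 (mod 100).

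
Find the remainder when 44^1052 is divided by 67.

26

By repeated squaring mod 67: 44^1≡44, 44^2≡60, 44^4≡49, 44^8≡56, 44^16≡54, 44^32≡35, 44^64≡19, 44^128≡26, 44^256≡6, 44^512≡36, 44^1024≡23.
1052 = 4 + 8 + 16 + 1024, so 44^1052 ≡ 49·56·54·23 ≡ 26 (mod 67).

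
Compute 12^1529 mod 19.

8

Successive squares of 12 mod 19: 12^1≡12, 12^2≡11, 12^4≡7, 12^8≡11, 12^16≡7, 12^32≡11, 12^64≡7, 12^128≡11, 12^256≡7, 12^512≡11, 12^1024≡7.
Since 1529 = 1 + 8 + 16 + 32 + 64 + 128 + 256 + 1024 in binary, 12^1529 ≡ 12·11·7·11·7·11·7·7 ≡ 8 (mod 19).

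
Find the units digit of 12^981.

2

Last digits of 2^n: 2, 4, 8, 6 (period 4).
981 mod 4 = 1, so the last digit matches 2^1 = 2.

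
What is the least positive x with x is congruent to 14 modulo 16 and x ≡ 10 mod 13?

Since 13·5 ≡ 1 (mod 16), take x = 10 + 13·((14−10)·5 mod 16) = 10 + 13·4 = 62.
Check: 62 mod 16 = 14, 62 mod 13 = 10.

62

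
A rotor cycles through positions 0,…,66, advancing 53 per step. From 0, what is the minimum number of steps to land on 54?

44

The inverse of 53 mod 67 is 43 (since 53·43 = 2279 ≡ 1).
So x ≡ 43·54 = 2322 ≡ 44 (mod 67).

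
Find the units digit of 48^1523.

2

The units digit of 48^n cycles with period 4: 8, 4, 2, 6, …
1523 mod 4 = 3, so the last digit matches 8^3 = 2.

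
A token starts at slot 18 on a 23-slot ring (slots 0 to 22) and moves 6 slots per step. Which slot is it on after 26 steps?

13

26·6 = 156.
Dividing 156 by 23 gives quotient 6 and remainder 18.
(18 + 18) mod 23 = 13.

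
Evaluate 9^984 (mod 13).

1

By repeated squaring mod 13: 9^1≡9, 9^2≡3, 9^4≡9, 9^8≡3, 9^16≡9, 9^32≡3, 9^64≡9, 9^128≡3, 9^256≡9, 9^512≡3.
984 = 8 + 16 + 64 + 128 + 256 + 512, so 9^984 ≡ 3·9·9·3·9·3 ≡ 1 (mod 13).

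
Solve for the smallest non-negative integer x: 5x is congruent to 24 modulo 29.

28

The inverse of 5 mod 29 is 6 (since 5·6 = 30 ≡ 1).
So x ≡ 6·24 = 144 ≡ 28 (mod 29).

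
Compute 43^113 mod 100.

Successive squares of 43 mod 100: 43^1≡43, 43^2≡49, 43^4≡1, 43^8≡1, 43^16≡1, 43^32≡1, 43^64≡1.
113 = 1 + 16 + 32 + 64, so 43^113 ≡ 43·1·1·1 ≡ 43 (mod 100).

43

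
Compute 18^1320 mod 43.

By repeated squaring mod 43: 18^1≡18, 18^2≡23, 18^4≡13, 18^8≡40, 18^16≡9, 18^32≡38, 18^64≡25, 18^128≡23, 18^256≡13, 18^512≡40, 18^1024≡9.
Since 1320 = 8 + 32 + 256 + 1024 in binary, 18^1320 ≡ 40·38·13·9 ≡ 35 (mod 43).

35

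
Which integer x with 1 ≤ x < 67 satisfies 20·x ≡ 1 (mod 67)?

57

20·57 = 1140 = 17·67 + 1, so 20⁻¹ ≡ 57 (mod 67).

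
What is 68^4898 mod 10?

4

The units digit of 68^n cycles with period 4: 8, 4, 2, 6, …
4898 leaves remainder 2 on division by 4, so 68^4898 ends in 4.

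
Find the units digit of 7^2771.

Powers of 7 mod 10 repeat with period 4: 7, 9, 3, 1.
2771 mod 4 = 3, so the last digit matches 7^3 = 3.

3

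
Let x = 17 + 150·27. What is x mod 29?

150·27 = 4050.
4050 mod 29 = 19 (since 139·29 = 4031).
(17 + 19) mod 29 = 7.

7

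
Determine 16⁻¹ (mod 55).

31

16·31 = 496 = 9·55 + 1, so 16⁻¹ ≡ 31 (mod 55).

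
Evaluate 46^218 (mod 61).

Successive squares of 46 mod 61: 46^1≡46, 46^2≡42, 46^4≡56, 46^8≡25, 46^16≡15, 46^32≡42, 46^64≡56, 46^128≡25.
218 = 2 + 8 + 16 + 64 + 128, so 46^218 ≡ 42·25·15·56·25 ≡ 25 (mod 61).

25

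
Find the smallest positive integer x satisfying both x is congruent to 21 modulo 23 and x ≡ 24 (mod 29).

x ≡ 21 (mod 23) gives x ∈ {21, 44, 67, 90, 113, 136, 159, 182, …}.
The first of these with x mod 29 = 24 is 343.

343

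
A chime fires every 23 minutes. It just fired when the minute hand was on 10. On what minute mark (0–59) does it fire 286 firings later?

48

286·23 = 6578.
6578 − 109·60 = 38, so 6578 ≡ 38 (mod 60).
(10 + 38) mod 60 = 48.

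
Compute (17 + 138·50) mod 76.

138·50 = 6900.
6900 = 90·76 + 60, so 6900 mod 76 = 60.
(17 + 60) mod 76 = 1.

1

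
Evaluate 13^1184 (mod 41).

Successive squares of 13 mod 41: 13^1≡13, 13^2≡5, 13^4≡25, 13^8≡10, 13^16≡18, 13^32≡37, 13^64≡16, 13^128≡10, 13^256≡18, 13^512≡37, 13^1024≡16.
1184 = 32 + 128 + 1024, so 13^1184 ≡ 37·10·16 ≡ 16 (mod 41).

16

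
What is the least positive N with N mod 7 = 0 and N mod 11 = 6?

28

Since 11·2 ≡ 1 (mod 7), take x = 6 + 11·((0−6)·2 mod 7) = 6 + 11·2 = 28.
Check: 28 mod 7 = 0, 28 mod 11 = 6.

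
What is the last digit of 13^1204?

1

The units digit of 13^n cycles with period 4: 3, 9, 7, 1, …
1204 mod 4 = 0, so the last digit matches 3^4 = 1.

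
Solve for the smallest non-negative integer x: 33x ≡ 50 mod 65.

33⁻¹ ≡ 2 (mod 65) because 33·2 = 66 = 1·65 + 1.
So x ≡ 2·50 = 100 ≡ 35 (mod 65).

35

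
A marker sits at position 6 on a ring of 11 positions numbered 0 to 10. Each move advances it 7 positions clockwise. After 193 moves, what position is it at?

4

193·7 = 1351.
1351 = 122·11 + 9, so 1351 mod 11 = 9.
(6 + 9) mod 11 = 4.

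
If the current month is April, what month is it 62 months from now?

62 = 5·12 + 2, so 62 mod 12 = 2.
April + 2 months → June.

June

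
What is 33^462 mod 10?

Last digits of 3^n: 3, 9, 7, 1 (period 4).
462 leaves remainder 2 on division by 4, so 33^462 ends in 9.

9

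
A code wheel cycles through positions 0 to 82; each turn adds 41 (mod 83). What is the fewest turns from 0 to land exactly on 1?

83 = 2·41 + 1
41 = 41·1 + 0
Back-substituting gives 41·81 ≡ 1 (mod 83).

81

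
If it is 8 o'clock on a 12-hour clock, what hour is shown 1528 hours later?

12

1528 − 127·12 = 4, so 1528 ≡ 4 (mod 12).
8 + 4 → 12 on a 12-hour dial.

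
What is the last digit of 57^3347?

Powers of 7 mod 10 repeat with period 4: 7, 9, 3, 1.
3347 leaves remainder 3 on division by 4, so 57^3347 ends in 3.

3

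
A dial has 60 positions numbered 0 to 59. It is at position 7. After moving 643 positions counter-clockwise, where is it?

24

Dividing 643 by 60 gives quotient 10 and remainder 43.
(7 − 43) mod 60 = 24.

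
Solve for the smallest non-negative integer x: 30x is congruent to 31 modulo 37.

The inverse of 30 mod 37 is 21 (since 30·21 = 630 ≡ 1).
So x ≡ 21·31 = 651 ≡ 22 (mod 37).
Check: 30·22 = 660 = 17·37 + 31.

22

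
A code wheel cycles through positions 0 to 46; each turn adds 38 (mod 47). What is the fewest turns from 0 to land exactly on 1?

26

38·26 = 988 = 21·47 + 1, so 38⁻¹ ≡ 26 (mod 47).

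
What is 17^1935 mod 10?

3

The units digit of 17^n cycles with period 4: 7, 9, 3, 1, …
1935 mod 4 = 3, so the last digit matches 7^3 = 3.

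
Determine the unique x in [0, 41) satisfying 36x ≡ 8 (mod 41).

23

36⁻¹ ≡ 8 (mod 41) because 36·8 = 288 = 7·41 + 1.
Multiplying both sides by 8: x ≡ 8·8 = 64 ≡ 23 (mod 41).
Check: 36·23 = 828 = 20·41 + 8.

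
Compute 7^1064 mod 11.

Square-and-reduce mod 11: 7^1≡7, 7^2≡5, 7^4≡3, 7^8≡9, 7^16≡4, 7^32≡5, 7^64≡3, 7^128≡9, 7^256≡4, 7^512≡5, 7^1024≡3.
1064 = 8 + 32 + 1024, so 7^1064 ≡ 9·5·3 ≡ 3 (mod 11).

3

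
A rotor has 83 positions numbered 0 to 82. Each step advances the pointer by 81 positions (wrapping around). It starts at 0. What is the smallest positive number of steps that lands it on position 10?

81⁻¹ ≡ 41 (mod 83) because 81·41 = 3321 = 40·83 + 1.
Multiplying both sides by 41: x ≡ 41·10 = 410 ≡ 78 (mod 83).

78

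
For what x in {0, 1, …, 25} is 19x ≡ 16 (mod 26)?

The inverse of 19 mod 26 is 11 (since 19·11 = 209 ≡ 1).
Multiplying both sides by 11: x ≡ 11·16 = 176 ≡ 20 (mod 26).

20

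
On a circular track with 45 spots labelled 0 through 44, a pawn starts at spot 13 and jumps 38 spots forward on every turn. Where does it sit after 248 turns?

32

248·38 = 9424.
9424 mod 45 = 19 (since 209·45 = 9405).
(13 + 19) mod 45 = 32.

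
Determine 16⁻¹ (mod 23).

16·13 = 208 = 9·23 + 1, so 16⁻¹ ≡ 13 (mod 23).

13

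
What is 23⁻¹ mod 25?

12

23·12 = 276 = 11·25 + 1, so 23⁻¹ ≡ 12 (mod 25).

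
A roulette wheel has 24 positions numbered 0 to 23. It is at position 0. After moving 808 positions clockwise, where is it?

808 mod 24 = 16 (since 33·24 = 792).
(0 + 16) mod 24 = 16.

16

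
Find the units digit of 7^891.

3

The units digit of 7^n cycles with period 4: 7, 9, 3, 1, …
891 leaves remainder 3 on division by 4, so 7^891 ends in 3.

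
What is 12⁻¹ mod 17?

17 = 1·12 + 5
12 = 2·5 + 2
5 = 2·2 + 1
2 = 2·1 + 0
Back-substituting gives 12·10 ≡ 1 (mod 17).

10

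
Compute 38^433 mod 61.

28

Successive squares of 38 mod 61: 38^1≡38, 38^2≡41, 38^4≡34, 38^8≡58, 38^16≡9, 38^32≡20, 38^64≡34, 38^128≡58, 38^256≡9.
433 = 1 + 16 + 32 + 128 + 256, so 38^433 ≡ 38·9·20·58·9 ≡ 28 (mod 61).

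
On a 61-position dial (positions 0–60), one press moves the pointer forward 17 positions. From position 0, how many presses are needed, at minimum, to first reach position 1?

18

61 = 3·17 + 10
17 = 1·10 + 7
10 = 1·7 + 3
7 = 2·3 + 1
3 = 3·1 + 0
Back-substituting gives 17·18 ≡ 1 (mod 61).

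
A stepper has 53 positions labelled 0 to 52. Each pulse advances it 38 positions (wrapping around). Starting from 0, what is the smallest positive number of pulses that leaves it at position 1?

7

38·7 = 266 = 5·53 + 1, so 38⁻¹ ≡ 7 (mod 53).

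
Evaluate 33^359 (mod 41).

Successive squares of 33 mod 41: 33^1≡33, 33^2≡23, 33^4≡37, 33^8≡16, 33^16≡10, 33^32≡18, 33^64≡37, 33^128≡16, 33^256≡10.
359 = 1 + 2 + 4 + 32 + 64 + 256, so 33^359 ≡ 33·23·37·18·37·10 ≡ 5 (mod 41).

5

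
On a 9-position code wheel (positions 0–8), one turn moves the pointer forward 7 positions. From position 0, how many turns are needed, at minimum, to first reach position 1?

9 = 1·7 + 2
7 = 3·2 + 1
2 = 2·1 + 0
Back-substituting gives 7·4 ≡ 1 (mod 9).

4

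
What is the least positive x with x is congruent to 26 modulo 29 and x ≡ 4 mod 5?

84

x ≡ 4 (mod 5) gives x ∈ {4, 9, 14, 19, 24, 29, 34, 39, …}.
The first of these with x mod 29 = 26 is 84.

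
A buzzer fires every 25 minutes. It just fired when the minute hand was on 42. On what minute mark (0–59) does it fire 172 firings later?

22

172·25 = 4300.
4300 = 71·60 + 40, so 4300 mod 60 = 40.
(42 + 40) mod 60 = 22.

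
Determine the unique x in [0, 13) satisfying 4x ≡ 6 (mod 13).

The inverse of 4 mod 13 is 10 (since 4·10 = 40 ≡ 1).
Multiplying both sides by 10: x ≡ 10·6 = 60 ≡ 8 (mod 13).

8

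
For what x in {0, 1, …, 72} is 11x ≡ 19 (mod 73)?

15

11⁻¹ ≡ 20 (mod 73) because 11·20 = 220 = 3·73 + 1.
Multiplying both sides by 20: x ≡ 20·19 = 380 ≡ 15 (mod 73).
Check: 11·15 = 165 = 2·73 + 19.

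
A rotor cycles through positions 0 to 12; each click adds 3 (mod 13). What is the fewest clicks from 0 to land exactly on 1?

3·9 = 27 = 2·13 + 1, so 3⁻¹ ≡ 9 (mod 13).

9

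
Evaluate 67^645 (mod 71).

Successive squares of 67 mod 71: 67^1≡67, 67^2≡16, 67^4≡43, 67^8≡3, 67^16≡9, 67^32≡10, 67^64≡29, 67^128≡60, 67^256≡50, 67^512≡15.
645 = 1 + 4 + 128 + 512, so 67^645 ≡ 67·43·60·15 ≡ 51 (mod 71).

51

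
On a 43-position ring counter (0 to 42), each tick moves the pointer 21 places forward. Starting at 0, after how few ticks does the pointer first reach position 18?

7

The inverse of 21 mod 43 is 41 (since 21·41 = 861 ≡ 1).
So x ≡ 41·18 = 738 ≡ 7 (mod 43).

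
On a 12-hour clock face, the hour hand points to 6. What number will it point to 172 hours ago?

2

172 mod 12 = 4 (since 14·12 = 168).
6 − 4 → 2 on a 12-hour dial.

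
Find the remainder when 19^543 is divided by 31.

Successive squares of 19 mod 31: 19^1≡19, 19^2≡20, 19^4≡28, 19^8≡9, 19^16≡19, 19^32≡20, 19^64≡28, 19^128≡9, 19^256≡19, 19^512≡20.
543 = 1 + 2 + 4 + 8 + 16 + 512, so 19^543 ≡ 19·20·28·9·19·20 ≡ 8 (mod 31).

8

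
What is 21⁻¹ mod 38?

29

21·29 = 609 = 16·38 + 1, so 21⁻¹ ≡ 29 (mod 38).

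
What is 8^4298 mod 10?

4

Last digits of 8^n: 8, 4, 2, 6 (period 4).
4298 mod 4 = 2, so the last digit matches 8^2 = 4.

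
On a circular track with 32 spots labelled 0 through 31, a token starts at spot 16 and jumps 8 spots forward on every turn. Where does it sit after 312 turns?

312·8 = 2496.
Dividing 2496 by 32 gives quotient 78 and remainder 0.
(16 + 0) mod 32 = 16.

16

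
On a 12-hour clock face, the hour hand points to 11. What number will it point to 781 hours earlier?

Dividing 781 by 12 gives quotient 65 and remainder 1.
11 − 1 → 10 on a 12-hour dial.

10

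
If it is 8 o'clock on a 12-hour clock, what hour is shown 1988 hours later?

4

1988 mod 12 = 8 (since 165·12 = 1980).
8 + 8 → 4 on a 12-hour dial.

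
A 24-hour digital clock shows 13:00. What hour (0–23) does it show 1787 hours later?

Dividing 1787 by 24 gives quotient 74 and remainder 11.
(13 + 11) mod 24 = 0.

0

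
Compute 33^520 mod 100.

1

By repeated squaring mod 100: 33^1≡33, 33^2≡89, 33^4≡21, 33^8≡41, 33^16≡81, 33^32≡61, 33^64≡21, 33^128≡41, 33^256≡81, 33^512≡61.
Since 520 = 8 + 512 in binary, 33^520 ≡ 41·61 ≡ 1 (mod 100).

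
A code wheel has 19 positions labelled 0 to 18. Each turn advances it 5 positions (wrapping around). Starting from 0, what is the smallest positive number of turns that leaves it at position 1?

19 = 3·5 + 4
5 = 1·4 + 1
4 = 4·1 + 0
Back-substituting gives 5·4 ≡ 1 (mod 19).

4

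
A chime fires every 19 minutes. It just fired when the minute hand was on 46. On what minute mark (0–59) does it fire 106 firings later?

106·19 = 2014.
2014 mod 60 = 34 (since 33·60 = 1980).
(46 + 34) mod 60 = 20.

20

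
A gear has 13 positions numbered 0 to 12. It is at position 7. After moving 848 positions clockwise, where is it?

Dividing 848 by 13 gives quotient 65 and remainder 3.
(7 + 3) mod 13 = 10.

10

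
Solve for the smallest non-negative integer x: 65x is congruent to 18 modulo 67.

65⁻¹ ≡ 33 (mod 67) because 65·33 = 2145 = 32·67 + 1.
So x ≡ 33·18 = 594 ≡ 58 (mod 67).

58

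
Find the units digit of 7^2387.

Powers of 7 mod 10 repeat with period 4: 7, 9, 3, 1.
2387 leaves remainder 3 on division by 4, so 7^2387 ends in 3.

3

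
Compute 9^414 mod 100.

61

Square-and-reduce mod 100: 9^1≡9, 9^2≡81, 9^4≡61, 9^8≡21, 9^16≡41, 9^32≡81, 9^64≡61, 9^128≡21, 9^256≡41.
Since 414 = 2 + 4 + 8 + 16 + 128 + 256 in binary, 9^414 ≡ 81·61·21·41·21·41 ≡ 61 (mod 100).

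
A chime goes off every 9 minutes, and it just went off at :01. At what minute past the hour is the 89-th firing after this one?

89·9 = 801.
801 − 13·60 = 21, so 801 ≡ 21 (mod 60).
(1 + 21) mod 60 = 22.

22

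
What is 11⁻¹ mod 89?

11·81 = 891 = 10·89 + 1, so 11⁻¹ ≡ 81 (mod 89).

81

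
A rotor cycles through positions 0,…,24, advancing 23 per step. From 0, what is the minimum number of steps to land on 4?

23

23⁻¹ ≡ 12 (mod 25) because 23·12 = 276 = 11·25 + 1.
Multiplying both sides by 12: x ≡ 12·4 = 48 ≡ 23 (mod 25).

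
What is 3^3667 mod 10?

Powers of 3 mod 10 repeat with period 4: 3, 9, 7, 1.
3667 mod 4 = 3, so the last digit matches 3^3 = 7.

7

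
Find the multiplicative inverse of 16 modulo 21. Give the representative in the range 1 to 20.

21 = 1·16 + 5
16 = 3·5 + 1
5 = 5·1 + 0
Back-substituting gives 16·4 ≡ 1 (mod 21).

4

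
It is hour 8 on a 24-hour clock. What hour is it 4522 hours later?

18

4522 − 188·24 = 10, so 4522 ≡ 10 (mod 24).
(8 + 10) mod 24 = 18.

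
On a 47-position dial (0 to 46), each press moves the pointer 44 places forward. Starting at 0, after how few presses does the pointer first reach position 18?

41

44⁻¹ ≡ 31 (mod 47) because 44·31 = 1364 = 29·47 + 1.
So x ≡ 31·18 = 558 ≡ 41 (mod 47).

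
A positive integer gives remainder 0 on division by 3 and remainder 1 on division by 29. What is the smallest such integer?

30

Since 29·2 ≡ 1 (mod 3), take x = 1 + 29·((0−1)·2 mod 3) = 1 + 29·1 = 30.
Check: 30 mod 3 = 0, 30 mod 29 = 1.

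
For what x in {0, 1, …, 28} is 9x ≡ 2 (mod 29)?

9⁻¹ ≡ 13 (mod 29) because 9·13 = 117 = 4·29 + 1.
Multiplying both sides by 13: x ≡ 13·2 = 26 ≡ 26 (mod 29).
Check: 9·26 = 234 = 8·29 + 2.

26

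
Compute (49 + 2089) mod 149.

52

Dividing 2089 by 149 gives quotient 14 and remainder 3.
(49 + 3) mod 149 = 52.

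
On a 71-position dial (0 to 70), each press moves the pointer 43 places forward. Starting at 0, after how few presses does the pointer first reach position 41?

43⁻¹ ≡ 38 (mod 71) because 43·38 = 1634 = 23·71 + 1.
So x ≡ 38·41 = 1558 ≡ 67 (mod 71).

67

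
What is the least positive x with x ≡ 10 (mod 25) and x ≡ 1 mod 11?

210

x ≡ 1 (mod 11) gives x ∈ {1, 12, 23, 34, 45, 56, 67, 78, …}.
The first of these with x mod 25 = 10 is 210.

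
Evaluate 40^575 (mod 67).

15

Square-and-reduce mod 67: 40^1≡40, 40^2≡59, 40^4≡64, 40^8≡9, 40^16≡14, 40^32≡62, 40^64≡25, 40^128≡22, 40^256≡15, 40^512≡24.
575 = 1 + 2 + 4 + 8 + 16 + 32 + 512, so 40^575 ≡ 40·59·64·9·14·62·24 ≡ 15 (mod 67).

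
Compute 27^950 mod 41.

By repeated squaring mod 41: 27^1≡27, 27^2≡32, 27^4≡40, 27^8≡1, 27^16≡1, 27^32≡1, 27^64≡1, 27^128≡1, 27^256≡1, 27^512≡1.
Since 950 = 2 + 4 + 16 + 32 + 128 + 256 + 512 in binary, 27^950 ≡ 32·40·1·1·1·1·1 ≡ 9 (mod 41).

9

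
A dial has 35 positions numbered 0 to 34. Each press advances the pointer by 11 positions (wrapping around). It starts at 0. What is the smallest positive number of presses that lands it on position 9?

11⁻¹ ≡ 16 (mod 35) because 11·16 = 176 = 5·35 + 1.
Multiplying both sides by 16: x ≡ 16·9 = 144 ≡ 4 (mod 35).

4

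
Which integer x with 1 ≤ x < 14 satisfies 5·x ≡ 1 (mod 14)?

3

14 = 2·5 + 4
5 = 1·4 + 1
4 = 4·1 + 0
Back-substituting gives 5·3 ≡ 1 (mod 14).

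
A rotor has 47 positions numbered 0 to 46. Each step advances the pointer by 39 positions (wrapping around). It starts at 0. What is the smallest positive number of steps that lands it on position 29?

39⁻¹ ≡ 41 (mod 47) because 39·41 = 1599 = 34·47 + 1.
Multiplying both sides by 41: x ≡ 41·29 = 1189 ≡ 14 (mod 47).

14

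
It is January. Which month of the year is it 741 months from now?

October

Dividing 741 by 12 gives quotient 61 and remainder 9.
January + 9 months → October.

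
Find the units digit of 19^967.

The units digit of 19^n cycles with period 2: 9, 1, …
967 mod 2 = 1, so the last digit matches 9^1 = 9.

9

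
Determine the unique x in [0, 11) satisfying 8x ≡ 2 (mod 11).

3

8⁻¹ ≡ 7 (mod 11) because 8·7 = 56 = 5·11 + 1.
So x ≡ 7·2 = 14 ≡ 3 (mod 11).
Check: 8·3 = 24 = 2·11 + 2.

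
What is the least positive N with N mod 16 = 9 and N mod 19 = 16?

73

Since 19·11 ≡ 1 (mod 16), take x = 16 + 19·((9−16)·11 mod 16) = 16 + 19·3 = 73.
Check: 73 mod 16 = 9, 73 mod 19 = 16.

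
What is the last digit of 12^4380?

Powers of 2 mod 10 repeat with period 4: 2, 4, 8, 6.
4380 mod 4 = 0, so the last digit matches 2^4 = 6.

6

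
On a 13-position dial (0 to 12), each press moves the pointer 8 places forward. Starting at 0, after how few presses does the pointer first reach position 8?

1

The inverse of 8 mod 13 is 5 (since 8·5 = 40 ≡ 1).
Multiplying both sides by 5: x ≡ 5·8 = 40 ≡ 1 (mod 13).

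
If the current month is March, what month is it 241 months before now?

241 = 20·12 + 1, so 241 mod 12 = 1.
March − 1 month → February.

February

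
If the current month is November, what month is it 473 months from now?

April

473 − 39·12 = 5, so 473 ≡ 5 (mod 12).
November + 5 months → April.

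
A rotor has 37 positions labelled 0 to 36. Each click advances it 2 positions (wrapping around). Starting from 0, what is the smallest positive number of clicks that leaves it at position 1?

19

37 = 18·2 + 1
2 = 2·1 + 0
Back-substituting gives 2·19 ≡ 1 (mod 37).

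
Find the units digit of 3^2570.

Powers of 3 mod 10 repeat with period 4: 3, 9, 7, 1.
2570 mod 4 = 2, so the last digit matches 3^2 = 9.

9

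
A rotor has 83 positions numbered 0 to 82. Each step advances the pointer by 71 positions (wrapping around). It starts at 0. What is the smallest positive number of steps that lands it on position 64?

50

The inverse of 71 mod 83 is 76 (since 71·76 = 5396 ≡ 1).
Multiplying both sides by 76: x ≡ 76·64 = 4864 ≡ 50 (mod 83).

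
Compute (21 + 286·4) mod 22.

21

286·4 = 1144.
1144 = 52·22 + 0, so 1144 mod 22 = 0.
(21 + 0) mod 22 = 21.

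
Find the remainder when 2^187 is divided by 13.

Square-and-reduce mod 13: 2^1≡2, 2^2≡4, 2^4≡3, 2^8≡9, 2^16≡3, 2^32≡9, 2^64≡3, 2^128≡9.
Since 187 = 1 + 2 + 8 + 16 + 32 + 128 in binary, 2^187 ≡ 2·4·9·3·9·9 ≡ 11 (mod 13).

11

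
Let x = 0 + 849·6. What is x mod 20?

849·6 = 5094.
5094 = 254·20 + 14, so 5094 mod 20 = 14.
(0 + 14) mod 20 = 14.

14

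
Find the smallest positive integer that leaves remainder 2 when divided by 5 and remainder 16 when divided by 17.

67

Since 17·3 ≡ 1 (mod 5), take x = 16 + 17·((2−16)·3 mod 5) = 16 + 17·3 = 67.
Check: 67 mod 5 = 2, 67 mod 17 = 16.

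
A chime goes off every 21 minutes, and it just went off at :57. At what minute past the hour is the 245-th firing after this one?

245·21 = 5145.
5145 = 85·60 + 45, so 5145 mod 60 = 45.
(57 + 45) mod 60 = 42.

42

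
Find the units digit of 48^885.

Powers of 8 mod 10 repeat with period 4: 8, 4, 2, 6.
885 mod 4 = 1, so the last digit matches 8^1 = 8.

8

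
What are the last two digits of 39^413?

Square-and-reduce mod 100: 39^1≡39, 39^2≡21, 39^4≡41, 39^8≡81, 39^16≡61, 39^32≡21, 39^64≡41, 39^128≡81, 39^256≡61.
Since 413 = 1 + 4 + 8 + 16 + 128 + 256 in binary, 39^413 ≡ 39·41·81·61·81·61 ≡ 19 (mod 100).

19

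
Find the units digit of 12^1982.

Last digits of 2^n: 2, 4, 8, 6 (period 4).
1982 mod 4 = 2, so the last digit matches 2^2 = 4.

4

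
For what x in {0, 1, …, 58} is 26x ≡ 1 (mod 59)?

The inverse of 26 mod 59 is 25 (since 26·25 = 650 ≡ 1).
Multiplying both sides by 25: x ≡ 25·1 = 25 ≡ 25 (mod 59).
Check: 26·25 = 650 = 11·59 + 1.

25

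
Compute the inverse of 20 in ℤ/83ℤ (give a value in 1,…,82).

83 = 4·20 + 3
20 = 6·3 + 2
3 = 1·2 + 1
2 = 2·1 + 0
Back-substituting gives 20·54 ≡ 1 (mod 83).

54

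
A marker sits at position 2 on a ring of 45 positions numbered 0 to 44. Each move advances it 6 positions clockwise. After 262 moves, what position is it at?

262·6 = 1572.
Dividing 1572 by 45 gives quotient 34 and remainder 42.
(2 + 42) mod 45 = 44.

44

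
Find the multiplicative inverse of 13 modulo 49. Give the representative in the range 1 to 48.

49 = 3·13 + 10
13 = 1·10 + 3
10 = 3·3 + 1
3 = 3·1 + 0
Back-substituting gives 13·34 ≡ 1 (mod 49).

34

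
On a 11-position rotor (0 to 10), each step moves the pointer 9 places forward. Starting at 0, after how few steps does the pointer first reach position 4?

The inverse of 9 mod 11 is 5 (since 9·5 = 45 ≡ 1).
So x ≡ 5·4 = 20 ≡ 9 (mod 11).
Check: 9·9 = 81 = 7·11 + 4.

9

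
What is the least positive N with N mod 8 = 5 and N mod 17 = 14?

133

x ≡ 5 (mod 8) gives x ∈ {5, 13, 21, 29, 37, 45, 53, 61, …}.
The first of these with x mod 17 = 14 is 133.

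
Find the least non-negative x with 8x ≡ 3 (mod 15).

6

8⁻¹ ≡ 2 (mod 15) because 8·2 = 16 = 1·15 + 1.
So x ≡ 2·3 = 6 ≡ 6 (mod 15).
Check: 8·6 = 48 = 3·15 + 3.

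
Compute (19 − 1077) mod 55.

1077 = 19·55 + 32, so 1077 mod 55 = 32.
(19 − 32) mod 55 = 42.

42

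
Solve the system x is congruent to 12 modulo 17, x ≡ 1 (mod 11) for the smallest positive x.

12

Since 11·14 ≡ 1 (mod 17), take x = 1 + 11·((12−1)·14 mod 17) = 1 + 11·1 = 12.
Check: 12 mod 17 = 12, 12 mod 11 = 1.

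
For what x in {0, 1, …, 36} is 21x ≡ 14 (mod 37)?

13

The inverse of 21 mod 37 is 30 (since 21·30 = 630 ≡ 1).
Multiplying both sides by 30: x ≡ 30·14 = 420 ≡ 13 (mod 37).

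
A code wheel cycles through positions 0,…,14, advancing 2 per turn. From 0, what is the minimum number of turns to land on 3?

The inverse of 2 mod 15 is 8 (since 2·8 = 16 ≡ 1).
So x ≡ 8·3 = 24 ≡ 9 (mod 15).

9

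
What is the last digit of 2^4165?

Powers of 2 mod 10 repeat with period 4: 2, 4, 8, 6.
4165 leaves remainder 1 on division by 4, so 2^4165 ends in 2.

2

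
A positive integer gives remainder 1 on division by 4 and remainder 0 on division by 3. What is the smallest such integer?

9

Since 3·3 ≡ 1 (mod 4), take x = 0 + 3·((1−0)·3 mod 4) = 0 + 3·3 = 9.
Check: 9 mod 4 = 1, 9 mod 3 = 0.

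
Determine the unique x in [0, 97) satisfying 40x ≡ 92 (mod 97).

12

40⁻¹ ≡ 17 (mod 97) because 40·17 = 680 = 7·97 + 1.
So x ≡ 17·92 = 1564 ≡ 12 (mod 97).
Check: 40·12 = 480 = 4·97 + 92.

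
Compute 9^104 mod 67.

22

Successive squares of 9 mod 67: 9^1≡9, 9^2≡14, 9^4≡62, 9^8≡25, 9^16≡22, 9^32≡15, 9^64≡24.
104 = 8 + 32 + 64, so 9^104 ≡ 25·15·24 ≡ 22 (mod 67).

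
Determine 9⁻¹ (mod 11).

5

11 = 1·9 + 2
9 = 4·2 + 1
2 = 2·1 + 0
Back-substituting gives 9·5 ≡ 1 (mod 11).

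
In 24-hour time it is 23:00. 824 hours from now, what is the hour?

7

824 mod 24 = 8 (since 34·24 = 816).
(23 + 8) mod 24 = 7.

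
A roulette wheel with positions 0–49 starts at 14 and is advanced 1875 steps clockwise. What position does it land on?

39

Dividing 1875 by 50 gives quotient 37 and remainder 25.
(14 + 25) mod 50 = 39.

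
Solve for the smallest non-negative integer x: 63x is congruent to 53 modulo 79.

51

63⁻¹ ≡ 74 (mod 79) because 63·74 = 4662 = 59·79 + 1.
So x ≡ 74·53 = 3922 ≡ 51 (mod 79).
Check: 63·51 = 3213 = 40·79 + 53.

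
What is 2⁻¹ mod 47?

24

2·24 = 48 = 1·47 + 1, so 2⁻¹ ≡ 24 (mod 47).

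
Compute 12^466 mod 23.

13

Successive squares of 12 mod 23: 12^1≡12, 12^2≡6, 12^4≡13, 12^8≡8, 12^16≡18, 12^32≡2, 12^64≡4, 12^128≡16, 12^256≡3.
466 = 2 + 16 + 64 + 128 + 256, so 12^466 ≡ 6·18·4·16·3 ≡ 13 (mod 23).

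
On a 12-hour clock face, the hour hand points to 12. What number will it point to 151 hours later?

7

Dividing 151 by 12 gives quotient 12 and remainder 7.
12 + 7 → 7 on a 12-hour dial.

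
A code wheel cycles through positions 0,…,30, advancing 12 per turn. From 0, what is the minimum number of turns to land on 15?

9

The inverse of 12 mod 31 is 13 (since 12·13 = 156 ≡ 1).
Multiplying both sides by 13: x ≡ 13·15 = 195 ≡ 9 (mod 31).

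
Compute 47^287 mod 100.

Successive squares of 47 mod 100: 47^1≡47, 47^2≡9, 47^4≡81, 47^8≡61, 47^16≡21, 47^32≡41, 47^64≡81, 47^128≡61, 47^256≡21.
Since 287 = 1 + 2 + 4 + 8 + 16 + 256 in binary, 47^287 ≡ 47·9·81·61·21·21 ≡ 63 (mod 100).

63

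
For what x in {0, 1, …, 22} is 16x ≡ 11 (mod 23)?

5

The inverse of 16 mod 23 is 13 (since 16·13 = 208 ≡ 1).
Multiplying both sides by 13: x ≡ 13·11 = 143 ≡ 5 (mod 23).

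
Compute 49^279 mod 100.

Square-and-reduce mod 100: 49^1≡49, 49^2≡1, 49^4≡1, 49^8≡1, 49^16≡1, 49^32≡1, 49^64≡1, 49^128≡1, 49^256≡1.
279 = 1 + 2 + 4 + 16 + 256, so 49^279 ≡ 49·1·1·1·1 ≡ 49 (mod 100).

49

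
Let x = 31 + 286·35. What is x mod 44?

286·35 = 10010.
10010 = 227·44 + 22, so 10010 mod 44 = 22.
(31 + 22) mod 44 = 9.

9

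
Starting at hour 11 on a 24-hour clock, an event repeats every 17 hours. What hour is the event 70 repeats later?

1

70·17 = 1190.
1190 − 49·24 = 14, so 1190 ≡ 14 (mod 24).
(11 + 14) mod 24 = 1.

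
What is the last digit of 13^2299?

Powers of 3 mod 10 repeat with period 4: 3, 9, 7, 1.
2299 mod 4 = 3, so the last digit matches 3^3 = 7.

7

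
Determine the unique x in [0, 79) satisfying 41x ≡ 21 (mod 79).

41⁻¹ ≡ 27 (mod 79) because 41·27 = 1107 = 14·79 + 1.
Multiplying both sides by 27: x ≡ 27·21 = 567 ≡ 14 (mod 79).

14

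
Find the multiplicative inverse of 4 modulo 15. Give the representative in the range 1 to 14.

15 = 3·4 + 3
4 = 1·3 + 1
3 = 3·1 + 0
Back-substituting gives 4·4 ≡ 1 (mod 15).

4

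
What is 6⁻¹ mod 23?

4

23 = 3·6 + 5
6 = 1·5 + 1
5 = 5·1 + 0
Back-substituting gives 6·4 ≡ 1 (mod 23).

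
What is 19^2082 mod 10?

The units digit of 19^n cycles with period 2: 9, 1, …
2082 mod 2 = 0, so the last digit matches 9^2 = 1.

1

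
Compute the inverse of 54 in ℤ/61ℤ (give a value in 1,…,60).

26

54·26 = 1404 = 23·61 + 1, so 54⁻¹ ≡ 26 (mod 61).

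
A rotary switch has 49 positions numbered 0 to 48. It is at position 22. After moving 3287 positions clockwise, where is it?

26

Dividing 3287 by 49 gives quotient 67 and remainder 4.
(22 + 4) mod 49 = 26.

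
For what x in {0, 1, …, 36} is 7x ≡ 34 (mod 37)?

26

7⁻¹ ≡ 16 (mod 37) because 7·16 = 112 = 3·37 + 1.
So x ≡ 16·34 = 544 ≡ 26 (mod 37).
Check: 7·26 = 182 = 4·37 + 34.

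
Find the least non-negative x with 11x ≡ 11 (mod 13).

1

11⁻¹ ≡ 6 (mod 13) because 11·6 = 66 = 5·13 + 1.
Multiplying both sides by 6: x ≡ 6·11 = 66 ≡ 1 (mod 13).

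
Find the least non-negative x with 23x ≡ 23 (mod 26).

1

23⁻¹ ≡ 17 (mod 26) because 23·17 = 391 = 15·26 + 1.
Multiplying both sides by 17: x ≡ 17·23 = 391 ≡ 1 (mod 26).
Check: 23·1 = 23 = 0·26 + 23.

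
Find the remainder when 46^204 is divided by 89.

73

Square-and-reduce mod 89: 46^1≡46, 46^2≡69, 46^4≡44, 46^8≡67, 46^16≡39, 46^32≡8, 46^64≡64, 46^128≡2.
204 = 4 + 8 + 64 + 128, so 46^204 ≡ 44·67·64·2 ≡ 73 (mod 89).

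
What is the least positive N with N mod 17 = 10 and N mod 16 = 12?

Since 16·16 ≡ 1 (mod 17), take x = 12 + 16·((10−12)·16 mod 17) = 12 + 16·2 = 44.
Check: 44 mod 17 = 10, 44 mod 16 = 12.

44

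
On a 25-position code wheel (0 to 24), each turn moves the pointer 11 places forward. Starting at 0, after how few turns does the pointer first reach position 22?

2

The inverse of 11 mod 25 is 16 (since 11·16 = 176 ≡ 1).
So x ≡ 16·22 = 352 ≡ 2 (mod 25).
Check: 11·2 = 22 = 0·25 + 22.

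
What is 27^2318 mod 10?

9

Powers of 7 mod 10 repeat with period 4: 7, 9, 3, 1.
2318 mod 4 = 2, so the last digit matches 7^2 = 9.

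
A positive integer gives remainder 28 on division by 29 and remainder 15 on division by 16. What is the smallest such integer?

x ≡ 15 (mod 16) gives x ∈ {15, 31, 47, 63, 79, 95, 111, 127, …}.
The first of these with x mod 29 = 28 is 463.

463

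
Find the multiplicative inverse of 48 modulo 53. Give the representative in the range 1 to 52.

21

48·21 = 1008 = 19·53 + 1, so 48⁻¹ ≡ 21 (mod 53).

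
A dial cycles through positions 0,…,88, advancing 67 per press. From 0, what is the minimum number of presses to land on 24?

7

The inverse of 67 mod 89 is 4 (since 67·4 = 268 ≡ 1).
Multiplying both sides by 4: x ≡ 4·24 = 96 ≡ 7 (mod 89).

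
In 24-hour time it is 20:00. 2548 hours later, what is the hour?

2548 mod 24 = 4 (since 106·24 = 2544).
(20 + 4) mod 24 = 0.

0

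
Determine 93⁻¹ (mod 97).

97 = 1·93 + 4
93 = 23·4 + 1
4 = 4·1 + 0
Back-substituting gives 93·24 ≡ 1 (mod 97).

24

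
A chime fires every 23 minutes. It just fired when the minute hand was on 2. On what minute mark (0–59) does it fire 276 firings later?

50

276·23 = 6348.
6348 mod 60 = 48 (since 105·60 = 6300).
(2 + 48) mod 60 = 50.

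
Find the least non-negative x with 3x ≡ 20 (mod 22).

14

3⁻¹ ≡ 15 (mod 22) because 3·15 = 45 = 2·22 + 1.
So x ≡ 15·20 = 300 ≡ 14 (mod 22).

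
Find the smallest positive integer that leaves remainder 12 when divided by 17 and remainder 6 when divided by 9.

114

Since 9·2 ≡ 1 (mod 17), take x = 6 + 9·((12−6)·2 mod 17) = 6 + 9·12 = 114.
Check: 114 mod 17 = 12, 114 mod 9 = 6.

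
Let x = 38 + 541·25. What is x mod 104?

43

541·25 = 13525.
13525 mod 104 = 5 (since 130·104 = 13520).
(38 + 5) mod 104 = 43.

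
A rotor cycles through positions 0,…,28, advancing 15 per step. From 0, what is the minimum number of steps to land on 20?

11

15⁻¹ ≡ 2 (mod 29) because 15·2 = 30 = 1·29 + 1.
Multiplying both sides by 2: x ≡ 2·20 = 40 ≡ 11 (mod 29).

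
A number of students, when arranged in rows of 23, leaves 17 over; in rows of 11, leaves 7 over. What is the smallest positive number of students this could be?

40

Since 11·21 ≡ 1 (mod 23), take x = 7 + 11·((17−7)·21 mod 23) = 7 + 11·3 = 40.
Check: 40 mod 23 = 17, 40 mod 11 = 7.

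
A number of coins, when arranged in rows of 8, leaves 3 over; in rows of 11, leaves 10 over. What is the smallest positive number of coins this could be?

43

x ≡ 3 (mod 8) gives x ∈ {3, 11, 19, 27, 35, 43}.
The first of these with x mod 11 = 10 is 43.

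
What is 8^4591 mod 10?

The units digit of 8^n cycles with period 4: 8, 4, 2, 6, …
4591 mod 4 = 3, so the last digit matches 8^3 = 2.

2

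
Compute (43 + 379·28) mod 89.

379·28 = 10612.
Dividing 10612 by 89 gives quotient 119 and remainder 21.
(43 + 21) mod 89 = 64.

64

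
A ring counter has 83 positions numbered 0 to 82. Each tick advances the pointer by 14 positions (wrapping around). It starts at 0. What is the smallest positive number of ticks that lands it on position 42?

14⁻¹ ≡ 6 (mod 83) because 14·6 = 84 = 1·83 + 1.
Multiplying both sides by 6: x ≡ 6·42 = 252 ≡ 3 (mod 83).

3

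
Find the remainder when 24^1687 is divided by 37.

By repeated squaring mod 37: 24^1≡24, 24^2≡21, 24^4≡34, 24^8≡9, 24^16≡7, 24^32≡12, 24^64≡33, 24^128≡16, 24^256≡34, 24^512≡9, 24^1024≡7.
Since 1687 = 1 + 2 + 4 + 16 + 128 + 512 + 1024 in binary, 24^1687 ≡ 24·21·34·7·16·9·7 ≡ 19 (mod 37).

19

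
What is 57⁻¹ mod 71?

5

71 = 1·57 + 14
57 = 4·14 + 1
14 = 14·1 + 0
Back-substituting gives 57·5 ≡ 1 (mod 71).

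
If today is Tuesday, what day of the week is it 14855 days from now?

Wednesday

Dividing 14855 by 7 gives quotient 2122 and remainder 1.
Tuesday + 1 day → Wednesday.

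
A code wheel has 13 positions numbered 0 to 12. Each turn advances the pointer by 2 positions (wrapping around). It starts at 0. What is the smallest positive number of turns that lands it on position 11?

12

The inverse of 2 mod 13 is 7 (since 2·7 = 14 ≡ 1).
So x ≡ 7·11 = 77 ≡ 12 (mod 13).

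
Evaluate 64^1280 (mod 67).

14

By repeated squaring mod 67: 64^1≡64, 64^2≡9, 64^4≡14, 64^8≡62, 64^16≡25, 64^32≡22, 64^64≡15, 64^128≡24, 64^256≡40, 64^512≡59, 64^1024≡64.
1280 = 256 + 1024, so 64^1280 ≡ 40·64 ≡ 14 (mod 67).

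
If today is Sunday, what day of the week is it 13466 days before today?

13466 − 1923·7 = 5, so 13466 ≡ 5 (mod 7).
Sunday − 5 days → Tuesday.

Tuesday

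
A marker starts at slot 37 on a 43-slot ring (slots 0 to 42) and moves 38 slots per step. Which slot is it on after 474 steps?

32

474·38 = 18012.
Dividing 18012 by 43 gives quotient 418 and remainder 38.
(37 + 38) mod 43 = 32.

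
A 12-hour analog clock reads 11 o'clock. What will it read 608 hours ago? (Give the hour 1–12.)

608 mod 12 = 8 (since 50·12 = 600).
11 − 8 → 3 on a 12-hour dial.

3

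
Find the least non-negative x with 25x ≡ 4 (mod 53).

The inverse of 25 mod 53 is 17 (since 25·17 = 425 ≡ 1).
So x ≡ 17·4 = 68 ≡ 15 (mod 53).

15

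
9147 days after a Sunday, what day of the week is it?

Friday

9147 mod 7 = 5 (since 1306·7 = 9142).
Sunday + 5 days → Friday.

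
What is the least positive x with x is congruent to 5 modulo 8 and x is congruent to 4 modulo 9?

x ≡ 5 (mod 8) gives x ∈ {5, 13}.
The first of these with x mod 9 = 4 is 13.

13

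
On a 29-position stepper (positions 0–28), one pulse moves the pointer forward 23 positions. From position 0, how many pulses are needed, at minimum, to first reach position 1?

24

23·24 = 552 = 19·29 + 1, so 23⁻¹ ≡ 24 (mod 29).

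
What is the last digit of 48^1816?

6

The units digit of 48^n cycles with period 4: 8, 4, 2, 6, …
1816 mod 4 = 0, so the last digit matches 8^4 = 6.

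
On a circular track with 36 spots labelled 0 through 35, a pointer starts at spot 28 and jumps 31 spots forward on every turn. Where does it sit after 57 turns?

31

57·31 = 1767.
1767 − 49·36 = 3, so 1767 ≡ 3 (mod 36).
(28 + 3) mod 36 = 31.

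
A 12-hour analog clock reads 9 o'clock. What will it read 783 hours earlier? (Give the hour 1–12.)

6

783 mod 12 = 3 (since 65·12 = 780).
9 − 3 → 6 on a 12-hour dial.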